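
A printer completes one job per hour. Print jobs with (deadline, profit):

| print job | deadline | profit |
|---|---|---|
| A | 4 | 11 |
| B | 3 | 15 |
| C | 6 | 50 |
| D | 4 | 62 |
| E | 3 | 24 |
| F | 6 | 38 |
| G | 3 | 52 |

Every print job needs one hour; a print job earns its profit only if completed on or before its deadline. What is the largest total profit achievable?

Take jobs in profit order; each goes to the latest open slot no later than its deadline.
By profit: D(d4,62), G(d3,52), C(d6,50), F(d6,38), E(d3,24), B(d3,15), A(d4,11)
D→slot 4; G→slot 3; C→slot 6; F→slot 5; E→slot 2; B→slot 1; A skipped.
Profit = 15 + 24 + 52 + 62 + 38 + 50 = 241

241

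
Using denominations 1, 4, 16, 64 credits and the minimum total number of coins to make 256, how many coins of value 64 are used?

4

Greedy: take as many of the largest coin as possible, then repeat with the remainder.
256 = 4×64
Count of 64: 4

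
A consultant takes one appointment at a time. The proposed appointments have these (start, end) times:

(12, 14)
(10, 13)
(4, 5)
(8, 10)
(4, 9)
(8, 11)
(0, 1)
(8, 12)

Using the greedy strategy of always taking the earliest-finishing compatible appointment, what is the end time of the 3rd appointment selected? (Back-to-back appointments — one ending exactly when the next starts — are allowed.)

Sort by end time and greedily take each interval whose start is ≥ the last chosen end.
Sorted by end: (0,1)  (4,5)  (4,9)  (8,10)  (8,11)  (8,12)  (10,13)  (12,14)
take (0,1); take (4,5); take (8,10); take (10,13).
Selected: (0,1) (4,5) (8,10) (10,13)

10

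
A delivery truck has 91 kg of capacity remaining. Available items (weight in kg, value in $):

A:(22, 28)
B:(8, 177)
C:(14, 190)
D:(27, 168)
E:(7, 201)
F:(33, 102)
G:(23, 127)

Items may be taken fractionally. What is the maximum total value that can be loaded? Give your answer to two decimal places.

Sort by value per unit weight and fill in that order.
Order: E (201/7=28.71) > B (177/8=22.12) > C (190/14=13.57) > D (168/27=6.22) > G (127/23=5.52) > F (102/33=3.09) > A (28/22=1.27)
Fill: take E (7 @ 201) → take B (8 @ 177) → take C (14 @ 190) → take D (27 @ 168) → take G (23 @ 127) → take 12/33 of F → 37.09; 91/91 used.
Total value = 900.09

900.09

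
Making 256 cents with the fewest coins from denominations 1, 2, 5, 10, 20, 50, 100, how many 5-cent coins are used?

Use the largest denomination that fits, subtract, and repeat.
256 − 2×100→56 − 1×50→6 − 1×5→1 − 1×1→0
Count of 5: 1

1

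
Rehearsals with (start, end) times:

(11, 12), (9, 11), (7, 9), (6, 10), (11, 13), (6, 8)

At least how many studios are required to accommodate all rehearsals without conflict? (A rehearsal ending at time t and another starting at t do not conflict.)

3

Events (time:±→running): 6:+→1 6:+→2 7:+→3 … peak 3.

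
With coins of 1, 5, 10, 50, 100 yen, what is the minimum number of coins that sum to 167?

167 = 1×100 + 1×50 + 1×10 + 1×5 + 2×1
Total coins = 1 + 1 + 1 + 1 + 2 = 6

6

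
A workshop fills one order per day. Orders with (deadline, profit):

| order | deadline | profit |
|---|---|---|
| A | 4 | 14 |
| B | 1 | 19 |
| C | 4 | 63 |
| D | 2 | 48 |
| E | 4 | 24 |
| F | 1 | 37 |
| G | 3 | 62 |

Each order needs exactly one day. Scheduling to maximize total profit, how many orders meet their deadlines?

4

By profit: C(d4,63), G(d3,62), D(d2,48), F(d1,37), E(d4,24), B(d1,19), A(d4,14)
C→slot 4; G→slot 3; D→slot 2; F→slot 1; E skipped; B skipped; A skipped.
4 of 7 scheduled.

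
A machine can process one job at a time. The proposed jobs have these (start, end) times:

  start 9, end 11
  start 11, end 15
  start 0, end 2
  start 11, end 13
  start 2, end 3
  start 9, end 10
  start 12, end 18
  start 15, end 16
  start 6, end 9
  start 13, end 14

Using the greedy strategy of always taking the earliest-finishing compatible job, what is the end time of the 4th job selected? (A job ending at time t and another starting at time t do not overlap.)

10

Greedy by earliest finish: after sorting by end time, pick each interval compatible with the last pick.
Sorted by end: (0,2)  (2,3)  (6,9)  (9,10)  (9,11)  (11,13)  (13,14)  (11,15)  (15,16)  (12,18)
take (0,2); take (2,3); take (6,9); take (9,10); take (11,13); take (13,14); take (15,16); skip (12,18).
Selected: (0,2) (2,3) (6,9) (9,10) (11,13) (13,14) (15,16)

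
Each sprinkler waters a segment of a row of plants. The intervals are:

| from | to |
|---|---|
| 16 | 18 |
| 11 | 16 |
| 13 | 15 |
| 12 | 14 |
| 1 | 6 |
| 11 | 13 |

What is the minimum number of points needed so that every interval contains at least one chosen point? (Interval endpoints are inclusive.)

3

Sort by right endpoint; whenever an interval is uncovered, place a point at its right end.
By right end: [1,6]  [11,13]  [12,14]  [13,15]  [11,16]  [16,18]
[1,6] uncovered → point at 6; [11,13] uncovered → point at 13; [16,18] uncovered → point at 18.
Points: 6, 13, 18 (3 total).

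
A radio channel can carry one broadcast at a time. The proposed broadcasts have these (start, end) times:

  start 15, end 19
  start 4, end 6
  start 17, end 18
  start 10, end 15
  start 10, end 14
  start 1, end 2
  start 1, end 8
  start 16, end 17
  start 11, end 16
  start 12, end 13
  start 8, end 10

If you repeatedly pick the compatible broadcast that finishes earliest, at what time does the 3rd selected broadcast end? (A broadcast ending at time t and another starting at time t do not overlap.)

10

Sorted by end: (1,2)  (4,6)  (1,8)  (8,10)  (12,13)  (10,14)  (10,15)  (11,16)  (16,17)  (17,18)  (15,19)
take (1,2); take (4,6); take (8,10); take (12,13); skip (10,14); take (16,17); take (17,18); skip (15,19).
Selected: (1,2) (4,6) (8,10) (12,13) (16,17) (17,18)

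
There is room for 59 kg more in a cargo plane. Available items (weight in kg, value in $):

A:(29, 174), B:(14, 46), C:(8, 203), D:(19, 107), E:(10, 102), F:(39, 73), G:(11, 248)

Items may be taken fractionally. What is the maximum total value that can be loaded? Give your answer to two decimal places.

732.63

Greedy by value/weight ratio, highest first.
Order: C (203/8=25.38) > G (248/11=22.55) > E (102/10=10.20) > A (174/29=6.00) > D (107/19=5.63) > B (46/14=3.29) > F (73/39=1.87)
Fill: take C (8 @ 203) → take G (11 @ 248) → take E (10 @ 102) → take A (29 @ 174) → take 1/19 of D → 5.63; 59/59 used.
Total value = 732.63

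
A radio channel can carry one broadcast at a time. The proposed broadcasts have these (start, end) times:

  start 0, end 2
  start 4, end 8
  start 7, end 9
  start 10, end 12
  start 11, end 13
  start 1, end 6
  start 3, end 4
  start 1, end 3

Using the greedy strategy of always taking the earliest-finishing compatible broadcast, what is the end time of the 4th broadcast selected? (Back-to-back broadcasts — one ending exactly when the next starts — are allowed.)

By end time: (0,2), (1,3), (3,4), (1,6), (4,8), (7,9), (10,12), (11,13).
Pick (0,2); next start ≥ 2 → (3,4); next start ≥ 4 → (4,8); next start ≥ 8 → (10,12).
Selected: (0,2) (3,4) (4,8) (10,12)

12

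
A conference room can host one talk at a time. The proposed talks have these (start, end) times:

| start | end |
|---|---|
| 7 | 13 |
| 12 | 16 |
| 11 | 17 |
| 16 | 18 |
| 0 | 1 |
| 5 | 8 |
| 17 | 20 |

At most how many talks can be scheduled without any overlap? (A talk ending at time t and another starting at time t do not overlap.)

By end time: (0,1), (5,8), (7,13), (12,16), (11,17), (16,18), (17,20).
Pick (0,1); next start ≥ 1 → (5,8); next start ≥ 8 → (12,16); next start ≥ 16 → (16,18).
Selected 4 talks.

4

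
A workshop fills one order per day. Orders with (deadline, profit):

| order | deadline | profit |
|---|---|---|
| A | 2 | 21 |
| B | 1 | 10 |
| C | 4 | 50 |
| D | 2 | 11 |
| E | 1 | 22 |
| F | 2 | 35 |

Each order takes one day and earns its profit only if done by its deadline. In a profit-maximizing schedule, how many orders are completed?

Sort by profit descending; place each in the latest free slot ≤ its deadline.
By profit: C(d4,50), F(d2,35), E(d1,22), A(d2,21), D(d2,11), B(d1,10)
C→slot 4; F→slot 2; E→slot 1; A skipped; D skipped; B skipped.
3 of 6 scheduled.

3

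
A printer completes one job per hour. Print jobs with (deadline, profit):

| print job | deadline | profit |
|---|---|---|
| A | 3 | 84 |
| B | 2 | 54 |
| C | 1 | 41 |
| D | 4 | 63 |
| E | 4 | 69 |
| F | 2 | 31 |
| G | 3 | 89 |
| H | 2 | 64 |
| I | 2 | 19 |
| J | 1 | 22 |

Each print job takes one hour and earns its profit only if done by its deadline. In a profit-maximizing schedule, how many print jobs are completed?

Profit order: G=89 A=84 E=69 H=64 D=63 B=54 C=41 F=31 J=22 I=19
Assign: G→slot 3, A→slot 2, E→slot 4, H→slot 1, D skipped, B skipped, C skipped, F skipped, J skipped, I skipped.
Slots: [1:H] [2:A] [3:G] [4:E]
4 of 10 scheduled.

4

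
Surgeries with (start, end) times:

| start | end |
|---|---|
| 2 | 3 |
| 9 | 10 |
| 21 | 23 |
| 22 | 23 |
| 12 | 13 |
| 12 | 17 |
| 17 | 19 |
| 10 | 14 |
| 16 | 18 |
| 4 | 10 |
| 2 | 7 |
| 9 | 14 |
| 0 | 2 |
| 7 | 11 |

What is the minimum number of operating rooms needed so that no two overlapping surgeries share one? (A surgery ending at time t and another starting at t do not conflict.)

Count concurrent intervals with a sweep; the peak is the room count.
starts: [0, 2, 2, 4, 7, 9, 9, 10, 12, 12, 16, 17, 21, 22]
ends:   [2, 3, 7, 10, 10, 11, 13, 14, 14, 17, 18, 19, 23, 23]
s0→1 e2→0 s2→1 s2→2 e3→1 s4→2 e7→1 s7→2 s9→3 s9→4  — peak 4.

4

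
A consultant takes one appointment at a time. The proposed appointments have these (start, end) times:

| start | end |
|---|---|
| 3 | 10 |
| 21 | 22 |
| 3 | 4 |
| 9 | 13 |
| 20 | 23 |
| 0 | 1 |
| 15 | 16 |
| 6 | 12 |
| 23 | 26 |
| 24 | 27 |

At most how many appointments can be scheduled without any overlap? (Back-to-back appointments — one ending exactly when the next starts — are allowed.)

Order by finish time; keep every interval that doesn't clash with the previous kept one.
Sorted by end: (0,1)  (3,4)  (3,10)  (6,12)  (9,13)  (15,16)  (21,22)  (20,23)  (23,26)  (24,27)
take (0,1); take (3,4); take (6,12); take (15,16); take (21,22); take (23,26); skip (24,27).
Selected 6 appointments.

6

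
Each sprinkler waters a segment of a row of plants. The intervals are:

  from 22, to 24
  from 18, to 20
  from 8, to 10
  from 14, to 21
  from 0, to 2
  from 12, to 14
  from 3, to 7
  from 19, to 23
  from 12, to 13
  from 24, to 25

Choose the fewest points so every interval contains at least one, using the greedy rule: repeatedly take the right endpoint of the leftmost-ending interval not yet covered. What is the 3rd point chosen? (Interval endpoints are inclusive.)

10

Sort by right endpoint; whenever an interval is uncovered, place a point at its right end.
Sorted: [0,2] [3,7] [8,10] [12,13] [12,14] [18,20] [14,21] [19,23] [22,24] [24,25]
{[0,2]} hit by 2; {[3,7]} hit by 7; {[8,10]} hit by 10; {[12,13],[12,14]} hit by 13; {[18,20],[14,21],[19,23]} hit by 20; {[22,24],[24,25]} hit by 24.
Points: 2, 7, 10, 13, 20, 24 (6 total).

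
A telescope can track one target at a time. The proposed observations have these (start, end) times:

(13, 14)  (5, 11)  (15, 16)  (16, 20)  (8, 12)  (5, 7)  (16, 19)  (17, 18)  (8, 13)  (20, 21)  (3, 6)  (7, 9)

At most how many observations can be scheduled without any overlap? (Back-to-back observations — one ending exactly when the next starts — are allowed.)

By end time: (3,6), (5,7), (7,9), (5,11), (8,12), (8,13), (13,14), (15,16), (17,18), (16,19), (16,20), (20,21).
Pick (3,6); next start ≥ 6 → (7,9); next start ≥ 9 → (13,14); next start ≥ 14 → (15,16); next start ≥ 16 → (17,18); next start ≥ 18 → (20,21).
Selected 6 observations.

6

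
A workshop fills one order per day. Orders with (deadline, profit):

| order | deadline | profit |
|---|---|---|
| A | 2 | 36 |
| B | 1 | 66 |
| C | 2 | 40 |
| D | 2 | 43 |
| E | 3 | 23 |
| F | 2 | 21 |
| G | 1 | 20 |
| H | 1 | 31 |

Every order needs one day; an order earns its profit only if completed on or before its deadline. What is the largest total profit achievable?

132

By profit: B(d1,66), D(d2,43), C(d2,40), A(d2,36), H(d1,31), E(d3,23), F(d2,21), G(d1,20)
B→slot 1; D→slot 2; C skipped; A skipped; H skipped; E→slot 3; F skipped; G skipped.
Profit = 66 + 43 + 23 = 132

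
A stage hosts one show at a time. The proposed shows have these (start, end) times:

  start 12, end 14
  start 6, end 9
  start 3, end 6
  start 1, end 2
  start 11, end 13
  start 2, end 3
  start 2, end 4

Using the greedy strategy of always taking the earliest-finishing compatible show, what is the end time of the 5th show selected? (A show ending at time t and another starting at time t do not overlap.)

Sorted by end: (1,2)  (2,3)  (2,4)  (3,6)  (6,9)  (11,13)  (12,14)
take (1,2); take (2,3); skip (2,4); take (3,6); take (6,9); take (11,13).
Selected: (1,2) (2,3) (3,6) (6,9) (11,13)

13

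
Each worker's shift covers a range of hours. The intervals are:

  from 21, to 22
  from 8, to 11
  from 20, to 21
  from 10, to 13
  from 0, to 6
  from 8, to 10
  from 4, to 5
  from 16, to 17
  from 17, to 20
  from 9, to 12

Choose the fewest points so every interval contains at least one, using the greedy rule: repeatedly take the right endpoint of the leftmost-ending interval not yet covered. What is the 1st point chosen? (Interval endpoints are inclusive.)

5

Sorted: [4,5] [0,6] [8,10] [8,11] [9,12] [10,13] [16,17] [17,20] [20,21] [21,22]
{[4,5],[0,6]} hit by 5; {[8,10],[8,11],[9,12],[10,13]} hit by 10; {[16,17],[17,20]} hit by 17; {[20,21],[21,22]} hit by 21.
Points: 5, 10, 17, 21 (4 total).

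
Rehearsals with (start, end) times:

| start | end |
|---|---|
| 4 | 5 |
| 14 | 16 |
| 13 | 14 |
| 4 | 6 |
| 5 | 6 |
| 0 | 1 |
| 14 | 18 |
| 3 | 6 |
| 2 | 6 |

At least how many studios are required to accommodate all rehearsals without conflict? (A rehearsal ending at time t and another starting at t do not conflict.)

The answer is the maximum number of intervals overlapping at any instant.
Events (time:±→running): 0:+→1 1:-→0 2:+→1 3:+→2 4:+→3 4:+→4 … peak 4.

4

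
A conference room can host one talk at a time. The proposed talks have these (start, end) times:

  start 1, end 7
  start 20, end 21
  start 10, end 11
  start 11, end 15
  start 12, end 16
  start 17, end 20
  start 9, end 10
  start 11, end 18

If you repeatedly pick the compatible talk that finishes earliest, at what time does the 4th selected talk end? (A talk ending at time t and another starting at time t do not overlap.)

15

Sort by end time and greedily take each interval whose start is ≥ the last chosen end.
Sorted by end: (1,7)  (9,10)  (10,11)  (11,15)  (12,16)  (11,18)  (17,20)  (20,21)
take (1,7); take (9,10); take (10,11); take (11,15); skip (12,16); take (17,20); take (20,21).
Selected: (1,7) (9,10) (10,11) (11,15) (17,20) (20,21)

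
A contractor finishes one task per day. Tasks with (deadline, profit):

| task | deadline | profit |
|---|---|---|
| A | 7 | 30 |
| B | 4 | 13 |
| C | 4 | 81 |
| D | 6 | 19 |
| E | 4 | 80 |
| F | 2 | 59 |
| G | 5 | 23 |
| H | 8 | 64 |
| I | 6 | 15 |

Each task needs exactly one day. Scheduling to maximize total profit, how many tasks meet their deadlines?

Profit order: C=81 E=80 H=64 F=59 A=30 G=23 D=19 I=15 B=13
Assign: C→slot 4, E→slot 3, H→slot 8, F→slot 2, A→slot 7, G→slot 5, D→slot 6, I→slot 1, B skipped.
Slots: [1:I] [2:F] [3:E] [4:C] [5:G] [6:D] [7:A] [8:H]
8 of 9 scheduled.

8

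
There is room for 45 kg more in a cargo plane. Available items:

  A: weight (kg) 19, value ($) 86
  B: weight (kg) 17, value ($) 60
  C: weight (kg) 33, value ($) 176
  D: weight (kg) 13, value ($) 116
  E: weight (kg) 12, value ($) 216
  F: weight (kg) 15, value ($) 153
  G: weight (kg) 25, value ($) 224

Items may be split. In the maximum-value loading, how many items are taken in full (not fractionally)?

2

Greedy by value/weight ratio, highest first.
Ratios (sorted): E 18.00, F 10.20, G 8.96, D 8.92, C 5.33, A 4.53, B 3.53
take E (12 @ 216); take F (15 @ 153); take 18/25 of G → 161.28. Capacity used 45/45.
2 item(s) taken whole; one partial (take 18/25 of G).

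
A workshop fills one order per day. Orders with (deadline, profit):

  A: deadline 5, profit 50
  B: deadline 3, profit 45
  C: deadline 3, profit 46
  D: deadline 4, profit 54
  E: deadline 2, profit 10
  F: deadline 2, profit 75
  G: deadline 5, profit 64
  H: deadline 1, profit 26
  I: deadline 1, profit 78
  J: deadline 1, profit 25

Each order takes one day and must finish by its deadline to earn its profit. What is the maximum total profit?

321

Profit order: I=78 F=75 G=64 D=54 A=50 C=46 B=45 H=26 J=25 E=10
Assign: I→slot 1, F→slot 2, G→slot 5, D→slot 4, A→slot 3, C skipped, B skipped, H skipped, J skipped, E skipped.
Slots: [1:I] [2:F] [3:A] [4:D] [5:G]
Profit = 78 + 75 + 50 + 54 + 64 = 321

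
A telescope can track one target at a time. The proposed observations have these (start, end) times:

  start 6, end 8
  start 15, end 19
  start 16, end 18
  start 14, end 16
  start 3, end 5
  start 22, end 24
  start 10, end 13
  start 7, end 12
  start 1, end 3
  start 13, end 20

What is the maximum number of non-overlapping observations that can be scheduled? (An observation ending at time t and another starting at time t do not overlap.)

Sort by end time and greedily take each interval whose start is ≥ the last chosen end.
Sorted by end: (1,3)  (3,5)  (6,8)  (7,12)  (10,13)  (14,16)  (16,18)  (15,19)  (13,20)  (22,24)
take (1,3); take (3,5); take (6,8); skip (7,12); take (10,13); take (14,16); take (16,18); skip (13,20); take (22,24).
Selected 7 observations.

7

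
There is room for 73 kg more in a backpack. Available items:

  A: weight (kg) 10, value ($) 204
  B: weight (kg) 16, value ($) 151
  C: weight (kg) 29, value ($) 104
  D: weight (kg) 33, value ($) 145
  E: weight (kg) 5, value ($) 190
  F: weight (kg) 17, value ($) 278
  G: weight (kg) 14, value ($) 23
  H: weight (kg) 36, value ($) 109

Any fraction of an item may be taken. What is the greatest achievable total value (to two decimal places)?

Greedy by value/weight ratio, highest first.
Ratios (sorted): E 38.00, A 20.40, F 16.35, B 9.44, D 4.39, C 3.59, H 3.03, G 1.64
take E (5 @ 190); take A (10 @ 204); take F (17 @ 278); take B (16 @ 151); take 25/33 of D → 109.85. Capacity used 73/73.
Total value = 932.85

932.85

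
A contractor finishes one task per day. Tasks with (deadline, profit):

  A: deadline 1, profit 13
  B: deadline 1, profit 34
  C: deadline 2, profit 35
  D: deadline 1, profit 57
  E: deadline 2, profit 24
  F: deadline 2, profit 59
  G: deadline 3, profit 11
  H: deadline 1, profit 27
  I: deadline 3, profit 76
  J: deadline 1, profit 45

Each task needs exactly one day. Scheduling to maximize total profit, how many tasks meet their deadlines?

3

Sort by profit descending; place each in the latest free slot ≤ its deadline.
Profit order: I=76 F=59 D=57 J=45 C=35 B=34 H=27 E=24 A=13 G=11
Assign: I→slot 3, F→slot 2, D→slot 1, J skipped, C skipped, B skipped, H skipped, E skipped, A skipped, G skipped.
Slots: [1:D] [2:F] [3:I]
3 of 10 scheduled.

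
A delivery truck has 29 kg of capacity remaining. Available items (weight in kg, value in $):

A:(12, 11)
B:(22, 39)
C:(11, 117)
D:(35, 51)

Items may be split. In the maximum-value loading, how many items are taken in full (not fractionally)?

1

Ratios (sorted): C 10.64, B 1.77, D 1.46, A 0.92
take C (11 @ 117); take 18/22 of B → 31.91. Capacity used 29/29.
1 item(s) taken whole; one partial (take 18/22 of B).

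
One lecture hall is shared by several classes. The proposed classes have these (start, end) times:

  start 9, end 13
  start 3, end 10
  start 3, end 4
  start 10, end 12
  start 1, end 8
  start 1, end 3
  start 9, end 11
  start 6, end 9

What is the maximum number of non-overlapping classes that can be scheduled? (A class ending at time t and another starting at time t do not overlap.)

Sorted by end: (1,3)  (3,4)  (1,8)  (6,9)  (3,10)  (9,11)  (10,12)  (9,13)
take (1,3); take (3,4); take (6,9); skip (3,10); take (9,11); skip (9,13).
Selected 4 classes.

4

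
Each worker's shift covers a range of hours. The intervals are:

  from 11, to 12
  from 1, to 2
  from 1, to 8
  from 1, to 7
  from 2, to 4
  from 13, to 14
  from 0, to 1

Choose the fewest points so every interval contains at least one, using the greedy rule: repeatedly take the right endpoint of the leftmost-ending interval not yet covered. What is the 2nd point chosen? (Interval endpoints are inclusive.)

By right end: [0,1]  [1,2]  [2,4]  [1,7]  [1,8]  [11,12]  [13,14]
[0,1] uncovered → point at 1; [2,4] uncovered → point at 4; [11,12] uncovered → point at 12; [13,14] uncovered → point at 14.
Points: 1, 4, 12, 14 (4 total).

4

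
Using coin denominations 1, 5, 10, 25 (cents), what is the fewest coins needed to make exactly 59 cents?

Use the largest denomination that fits, subtract, and repeat.
59 = 2×25 + 1×5 + 4×1
Total coins = 2 + 1 + 4 = 7

7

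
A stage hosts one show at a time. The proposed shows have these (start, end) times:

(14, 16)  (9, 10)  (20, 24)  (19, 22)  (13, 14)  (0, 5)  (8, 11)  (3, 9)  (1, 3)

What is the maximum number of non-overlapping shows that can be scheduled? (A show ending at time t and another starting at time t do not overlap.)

Greedy by earliest finish: after sorting by end time, pick each interval compatible with the last pick.
By end time: (1,3), (0,5), (3,9), (9,10), (8,11), (13,14), (14,16), (19,22), (20,24).
Pick (1,3); next start ≥ 3 → (3,9); next start ≥ 9 → (9,10); next start ≥ 10 → (13,14); next start ≥ 14 → (14,16); next start ≥ 16 → (19,22).
Selected 6 shows.

6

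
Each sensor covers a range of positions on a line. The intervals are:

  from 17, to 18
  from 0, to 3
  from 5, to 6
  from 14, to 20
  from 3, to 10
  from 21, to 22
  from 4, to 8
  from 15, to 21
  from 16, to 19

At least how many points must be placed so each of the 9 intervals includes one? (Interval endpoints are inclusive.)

Sorted: [0,3] [5,6] [4,8] [3,10] [17,18] [16,19] [14,20] [15,21] [21,22]
{[0,3]} hit by 3; {[5,6],[4,8],[3,10]} hit by 6; {[17,18],[16,19],[14,20],[15,21]} hit by 18; {[21,22]} hit by 22.
Points: 3, 6, 18, 22 (4 total).

4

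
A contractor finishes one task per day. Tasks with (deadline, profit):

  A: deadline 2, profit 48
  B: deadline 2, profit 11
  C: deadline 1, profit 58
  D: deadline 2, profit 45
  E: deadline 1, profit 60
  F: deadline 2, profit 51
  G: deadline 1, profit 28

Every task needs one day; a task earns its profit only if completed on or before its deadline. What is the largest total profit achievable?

111

Sort by profit descending; place each in the latest free slot ≤ its deadline.
Profit order: E=60 C=58 F=51 A=48 D=45 G=28 B=11
Assign: E→slot 1, C skipped, F→slot 2, A skipped, D skipped, G skipped, B skipped.
Slots: [1:E] [2:F]
Profit = 60 + 51 = 111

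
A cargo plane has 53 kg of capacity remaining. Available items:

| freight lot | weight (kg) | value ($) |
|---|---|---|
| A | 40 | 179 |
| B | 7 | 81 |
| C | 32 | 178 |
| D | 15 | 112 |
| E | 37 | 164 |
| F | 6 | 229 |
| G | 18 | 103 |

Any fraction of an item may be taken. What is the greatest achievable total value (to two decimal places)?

Sort by value per unit weight and fill in that order.
Order: F (229/6=38.17) > B (81/7=11.57) > D (112/15=7.47) > G (103/18=5.72) > C (178/32=5.56) > A (179/40=4.47) > E (164/37=4.43)
Fill: take F (6 @ 229) → take B (7 @ 81) → take D (15 @ 112) → take G (18 @ 103) → take 7/32 of C → 38.94; 53/53 used.
Total value = 563.94

563.94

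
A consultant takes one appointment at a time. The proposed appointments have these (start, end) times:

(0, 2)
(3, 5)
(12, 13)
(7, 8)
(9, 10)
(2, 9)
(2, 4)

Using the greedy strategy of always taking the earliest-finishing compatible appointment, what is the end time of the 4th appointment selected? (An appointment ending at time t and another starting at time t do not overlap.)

Sort by end time and greedily take each interval whose start is ≥ the last chosen end.
By end time: (0,2), (2,4), (3,5), (7,8), (2,9), (9,10), (12,13).
Pick (0,2); next start ≥ 2 → (2,4); next start ≥ 4 → (7,8); next start ≥ 8 → (9,10); next start ≥ 10 → (12,13).
Selected: (0,2) (2,4) (7,8) (9,10) (12,13)

10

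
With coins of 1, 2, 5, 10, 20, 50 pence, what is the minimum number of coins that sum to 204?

Greedy: take as many of the largest coin as possible, then repeat with the remainder.
204 − 4×50→4 − 2×2→0
Total coins = 4 + 2 = 6

6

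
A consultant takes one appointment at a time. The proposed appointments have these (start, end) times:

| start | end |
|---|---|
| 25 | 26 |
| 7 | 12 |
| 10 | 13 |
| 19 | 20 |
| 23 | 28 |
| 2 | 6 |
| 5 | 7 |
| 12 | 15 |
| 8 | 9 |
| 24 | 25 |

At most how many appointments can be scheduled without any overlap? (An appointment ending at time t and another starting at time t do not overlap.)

6

By end time: (2,6), (5,7), (8,9), (7,12), (10,13), (12,15), (19,20), (24,25), (25,26), (23,28).
Pick (2,6); next start ≥ 6 → (8,9); next start ≥ 9 → (10,13); next start ≥ 13 → (19,20); next start ≥ 20 → (24,25); next start ≥ 25 → (25,26).
Selected 6 appointments.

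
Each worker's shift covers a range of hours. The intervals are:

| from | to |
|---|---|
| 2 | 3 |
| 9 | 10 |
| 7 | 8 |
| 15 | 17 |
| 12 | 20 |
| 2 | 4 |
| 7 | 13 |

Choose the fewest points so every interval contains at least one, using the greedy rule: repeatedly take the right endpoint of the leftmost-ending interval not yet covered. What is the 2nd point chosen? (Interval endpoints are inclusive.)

Sorted: [2,3] [2,4] [7,8] [9,10] [7,13] [15,17] [12,20]
{[2,3],[2,4]} hit by 3; {[7,8]} hit by 8; {[9,10],[7,13]} hit by 10; {[15,17],[12,20]} hit by 17.
Points: 3, 8, 10, 17 (4 total).

8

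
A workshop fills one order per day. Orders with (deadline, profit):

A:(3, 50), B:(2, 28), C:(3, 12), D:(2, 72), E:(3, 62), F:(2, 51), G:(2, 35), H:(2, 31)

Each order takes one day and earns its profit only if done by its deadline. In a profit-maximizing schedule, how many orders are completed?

3

Profit order: D=72 E=62 F=51 A=50 G=35 H=31 B=28 C=12
Assign: D→slot 2, E→slot 3, F→slot 1, A skipped, G skipped, H skipped, B skipped, C skipped.
Slots: [1:F] [2:D] [3:E]
3 of 8 scheduled.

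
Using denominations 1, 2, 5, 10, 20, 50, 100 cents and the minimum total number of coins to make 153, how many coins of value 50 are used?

153 − 1×100→53 − 1×50→3 − 1×2→1 − 1×1→0
Count of 50: 1

1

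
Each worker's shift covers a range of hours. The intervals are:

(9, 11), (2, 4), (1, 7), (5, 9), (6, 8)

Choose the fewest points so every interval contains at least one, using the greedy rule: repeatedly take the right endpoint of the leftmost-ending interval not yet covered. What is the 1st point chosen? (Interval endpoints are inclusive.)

4

Sorted: [2,4] [1,7] [6,8] [5,9] [9,11]
{[2,4],[1,7]} hit by 4; {[6,8],[5,9]} hit by 8; {[9,11]} hit by 11.
Points: 4, 8, 11 (3 total).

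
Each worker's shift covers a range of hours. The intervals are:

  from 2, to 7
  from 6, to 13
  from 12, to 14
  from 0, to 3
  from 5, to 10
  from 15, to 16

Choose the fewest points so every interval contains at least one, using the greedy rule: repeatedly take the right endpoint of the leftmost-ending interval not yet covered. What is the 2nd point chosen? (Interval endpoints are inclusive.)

Sort by right endpoint; whenever an interval is uncovered, place a point at its right end.
By right end: [0,3]  [2,7]  [5,10]  [6,13]  [12,14]  [15,16]
[0,3] uncovered → point at 3; [5,10] uncovered → point at 10; [12,14] uncovered → point at 14; [15,16] uncovered → point at 16.
Points: 3, 10, 14, 16 (4 total).

10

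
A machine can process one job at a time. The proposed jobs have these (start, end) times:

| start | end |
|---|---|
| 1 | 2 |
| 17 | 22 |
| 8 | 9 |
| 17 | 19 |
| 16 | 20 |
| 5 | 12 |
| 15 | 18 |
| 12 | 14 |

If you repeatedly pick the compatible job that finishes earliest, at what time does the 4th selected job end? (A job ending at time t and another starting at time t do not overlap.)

Order by finish time; keep every interval that doesn't clash with the previous kept one.
By end time: (1,2), (8,9), (5,12), (12,14), (15,18), (17,19), (16,20), (17,22).
Pick (1,2); next start ≥ 2 → (8,9); next start ≥ 9 → (12,14); next start ≥ 14 → (15,18).
Selected: (1,2) (8,9) (12,14) (15,18)

18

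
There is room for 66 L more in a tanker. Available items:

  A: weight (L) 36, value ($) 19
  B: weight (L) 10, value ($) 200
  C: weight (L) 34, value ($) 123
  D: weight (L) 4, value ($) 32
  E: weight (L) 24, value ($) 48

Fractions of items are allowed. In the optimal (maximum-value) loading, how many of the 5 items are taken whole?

3

Greedy by value/weight ratio, highest first.
Order: B (200/10=20.00) > D (32/4=8.00) > C (123/34=3.62) > E (48/24=2.00) > A (19/36=0.53)
Fill: take B (10 @ 200) → take D (4 @ 32) → take C (34 @ 123) → take 18/24 of E → 36.00; 66/66 used.
3 item(s) taken whole; one partial (take 18/24 of E).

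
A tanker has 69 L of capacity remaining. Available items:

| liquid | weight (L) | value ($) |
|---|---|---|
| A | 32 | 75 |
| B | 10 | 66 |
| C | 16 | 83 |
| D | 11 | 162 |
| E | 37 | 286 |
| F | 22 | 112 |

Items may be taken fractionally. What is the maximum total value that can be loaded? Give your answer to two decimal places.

571.06

Greedy by value/weight ratio, highest first.
Ratios (sorted): D 14.73, E 7.73, B 6.60, C 5.19, F 5.09, A 2.34
take D (11 @ 162); take E (37 @ 286); take B (10 @ 66); take 11/16 of C → 57.06. Capacity used 69/69.
Total value = 571.06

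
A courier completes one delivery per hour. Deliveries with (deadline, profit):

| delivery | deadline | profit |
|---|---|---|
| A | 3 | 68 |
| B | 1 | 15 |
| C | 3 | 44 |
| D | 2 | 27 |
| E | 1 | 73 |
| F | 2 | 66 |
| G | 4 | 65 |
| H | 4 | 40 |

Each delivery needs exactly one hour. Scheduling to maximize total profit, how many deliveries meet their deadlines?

4

Profit order: E=73 A=68 F=66 G=65 C=44 H=40 D=27 B=15
Assign: E→slot 1, A→slot 3, F→slot 2, G→slot 4, C skipped, H skipped, D skipped, B skipped.
Slots: [1:E] [2:F] [3:A] [4:G]
4 of 8 scheduled.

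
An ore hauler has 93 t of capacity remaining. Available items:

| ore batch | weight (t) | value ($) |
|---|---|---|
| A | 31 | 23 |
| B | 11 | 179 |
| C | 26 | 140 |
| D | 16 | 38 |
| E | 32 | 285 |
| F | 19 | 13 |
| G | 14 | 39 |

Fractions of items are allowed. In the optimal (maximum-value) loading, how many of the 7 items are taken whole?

Order: B (179/11=16.27) > E (285/32=8.91) > C (140/26=5.38) > G (39/14=2.79) > D (38/16=2.38) > A (23/31=0.74) > F (13/19=0.68)
Fill: take B (11 @ 179) → take E (32 @ 285) → take C (26 @ 140) → take G (14 @ 39) → take 10/16 of D → 23.75; 93/93 used.
4 item(s) taken whole; one partial (take 10/16 of D).

4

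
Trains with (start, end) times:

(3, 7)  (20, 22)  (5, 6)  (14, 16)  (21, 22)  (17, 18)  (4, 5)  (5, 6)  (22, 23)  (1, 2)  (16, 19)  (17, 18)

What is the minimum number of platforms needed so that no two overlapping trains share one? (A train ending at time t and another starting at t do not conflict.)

3

The answer is the maximum number of intervals overlapping at any instant.
Events (time:±→running): 1:+→1 2:-→0 3:+→1 4:+→2 5:-→1 5:+→2 5:+→3 … peak 3.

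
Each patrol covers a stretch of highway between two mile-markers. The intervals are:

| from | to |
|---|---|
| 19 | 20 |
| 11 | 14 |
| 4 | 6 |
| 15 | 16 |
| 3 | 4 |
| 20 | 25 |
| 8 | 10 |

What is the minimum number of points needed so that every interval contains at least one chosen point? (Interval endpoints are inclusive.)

Process intervals by earliest right end; each time one isn't hit yet, stab at its right endpoint.
By right end: [3,4]  [4,6]  [8,10]  [11,14]  [15,16]  [19,20]  [20,25]
[3,4] uncovered → point at 4; [8,10] uncovered → point at 10; [11,14] uncovered → point at 14; [15,16] uncovered → point at 16; [19,20] uncovered → point at 20.
Points: 4, 10, 14, 16, 20 (5 total).

5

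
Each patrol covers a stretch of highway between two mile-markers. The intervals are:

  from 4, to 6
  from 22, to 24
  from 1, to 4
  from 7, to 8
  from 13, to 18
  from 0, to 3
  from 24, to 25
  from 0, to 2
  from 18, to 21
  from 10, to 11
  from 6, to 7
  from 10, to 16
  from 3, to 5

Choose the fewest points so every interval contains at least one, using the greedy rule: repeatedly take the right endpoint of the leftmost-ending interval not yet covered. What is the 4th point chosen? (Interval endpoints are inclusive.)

Process intervals by earliest right end; each time one isn't hit yet, stab at its right endpoint.
Sorted: [0,2] [0,3] [1,4] [3,5] [4,6] [6,7] [7,8] [10,11] [10,16] [13,18] [18,21] [22,24] [24,25]
{[0,2],[0,3],[1,4]} hit by 2; {[3,5],[4,6]} hit by 5; {[6,7],[7,8]} hit by 7; {[10,11],[10,16]} hit by 11; {[13,18],[18,21]} hit by 18; {[22,24],[24,25]} hit by 24.
Points: 2, 5, 7, 11, 18, 24 (6 total).

11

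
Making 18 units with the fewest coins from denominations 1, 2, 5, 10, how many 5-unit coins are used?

18 − 1×10→8 − 1×5→3 − 1×2→1 − 1×1→0
Count of 5: 1

1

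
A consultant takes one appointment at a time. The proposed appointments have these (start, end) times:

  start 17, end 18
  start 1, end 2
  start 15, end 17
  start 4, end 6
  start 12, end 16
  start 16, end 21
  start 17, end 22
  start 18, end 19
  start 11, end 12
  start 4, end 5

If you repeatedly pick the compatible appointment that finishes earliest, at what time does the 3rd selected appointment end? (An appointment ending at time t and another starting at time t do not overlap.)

12

Order by finish time; keep every interval that doesn't clash with the previous kept one.
By end time: (1,2), (4,5), (4,6), (11,12), (12,16), (15,17), (17,18), (18,19), (16,21), (17,22).
Pick (1,2); next start ≥ 2 → (4,5); next start ≥ 5 → (11,12); next start ≥ 12 → (12,16); next start ≥ 16 → (17,18); next start ≥ 18 → (18,19).
Selected: (1,2) (4,5) (11,12) (12,16) (17,18) (18,19)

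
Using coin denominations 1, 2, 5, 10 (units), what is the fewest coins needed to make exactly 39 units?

6

Greedy: take as many of the largest coin as possible, then repeat with the remainder.
39 = 3×10 + 1×5 + 2×2
Total coins = 3 + 1 + 2 = 6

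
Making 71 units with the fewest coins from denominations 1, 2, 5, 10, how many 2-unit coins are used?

Greedy: take as many of the largest coin as possible, then repeat with the remainder.
71 = 7×10 + 1×1
Count of 2: 0

0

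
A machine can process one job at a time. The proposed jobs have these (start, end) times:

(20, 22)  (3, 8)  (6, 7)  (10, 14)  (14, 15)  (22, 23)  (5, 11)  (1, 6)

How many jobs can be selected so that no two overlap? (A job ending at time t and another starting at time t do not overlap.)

Greedy by earliest finish: after sorting by end time, pick each interval compatible with the last pick.
Sorted by end: (1,6)  (6,7)  (3,8)  (5,11)  (10,14)  (14,15)  (20,22)  (22,23)
take (1,6); take (6,7); skip (5,11); take (10,14); take (14,15); take (20,22); take (22,23).
Selected 6 jobs.

6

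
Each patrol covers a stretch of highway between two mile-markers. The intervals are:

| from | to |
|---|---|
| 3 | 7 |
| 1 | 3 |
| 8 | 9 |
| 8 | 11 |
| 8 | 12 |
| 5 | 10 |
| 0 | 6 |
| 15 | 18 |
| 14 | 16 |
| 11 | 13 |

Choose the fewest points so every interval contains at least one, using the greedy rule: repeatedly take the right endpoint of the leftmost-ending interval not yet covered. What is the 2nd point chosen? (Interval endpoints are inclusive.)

By right end: [1,3]  [0,6]  [3,7]  [8,9]  [5,10]  [8,11]  [8,12]  [11,13]  [14,16]  [15,18]
[1,3] uncovered → point at 3; [8,9] uncovered → point at 9; [11,13] uncovered → point at 13; [14,16] uncovered → point at 16.
Points: 3, 9, 13, 16 (4 total).

9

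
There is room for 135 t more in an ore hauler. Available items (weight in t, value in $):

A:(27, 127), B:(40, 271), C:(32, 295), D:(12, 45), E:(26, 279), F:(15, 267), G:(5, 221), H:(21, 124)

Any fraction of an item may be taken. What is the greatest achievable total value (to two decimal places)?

1433.38

Sort by value per unit weight and fill in that order.
Order: G (221/5=44.20) > F (267/15=17.80) > E (279/26=10.73) > C (295/32=9.22) > B (271/40=6.78) > H (124/21=5.90) > A (127/27=4.70) > D (45/12=3.75)
Fill: take G (5 @ 221) → take F (15 @ 267) → take E (26 @ 279) → take C (32 @ 295) → take B (40 @ 271) → take 17/21 of H → 100.38; 135/135 used.
Total value = 1433.38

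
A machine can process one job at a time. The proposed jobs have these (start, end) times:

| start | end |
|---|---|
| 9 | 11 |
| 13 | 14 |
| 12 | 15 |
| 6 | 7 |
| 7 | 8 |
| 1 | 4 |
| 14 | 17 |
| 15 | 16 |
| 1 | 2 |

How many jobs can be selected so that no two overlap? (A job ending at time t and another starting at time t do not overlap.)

6

By end time: (1,2), (1,4), (6,7), (7,8), (9,11), (13,14), (12,15), (15,16), (14,17).
Pick (1,2); next start ≥ 2 → (6,7); next start ≥ 7 → (7,8); next start ≥ 8 → (9,11); next start ≥ 11 → (13,14); next start ≥ 14 → (15,16).
Selected 6 jobs.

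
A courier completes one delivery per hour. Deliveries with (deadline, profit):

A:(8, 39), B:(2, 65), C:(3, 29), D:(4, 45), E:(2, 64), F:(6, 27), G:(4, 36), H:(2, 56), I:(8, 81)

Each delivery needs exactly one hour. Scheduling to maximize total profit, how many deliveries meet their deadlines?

Take jobs in profit order; each goes to the latest open slot no later than its deadline.
Profit order: I=81 B=65 E=64 H=56 D=45 A=39 G=36 C=29 F=27
Assign: I→slot 8, B→slot 2, E→slot 1, H skipped, D→slot 4, A→slot 7, G→slot 3, C skipped, F→slot 6.
Slots: [1:E] [2:B] [3:G] [4:D] [6:F] [7:A] [8:I]
7 of 9 scheduled.

7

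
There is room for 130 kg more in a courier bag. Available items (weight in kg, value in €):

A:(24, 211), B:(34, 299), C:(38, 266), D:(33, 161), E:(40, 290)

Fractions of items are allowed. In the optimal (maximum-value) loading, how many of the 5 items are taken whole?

3

Ratios (sorted): B 8.79, A 8.79, E 7.25, C 7.00, D 4.88
take B (34 @ 299); take A (24 @ 211); take E (40 @ 290); take 32/38 of C → 224.00. Capacity used 130/130.
3 item(s) taken whole; one partial (take 32/38 of C).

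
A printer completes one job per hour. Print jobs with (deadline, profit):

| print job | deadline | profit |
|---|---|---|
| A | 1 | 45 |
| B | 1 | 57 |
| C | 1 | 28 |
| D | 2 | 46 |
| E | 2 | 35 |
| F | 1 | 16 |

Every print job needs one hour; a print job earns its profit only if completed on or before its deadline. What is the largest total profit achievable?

Take jobs in profit order; each goes to the latest open slot no later than its deadline.
By profit: B(d1,57), D(d2,46), A(d1,45), E(d2,35), C(d1,28), F(d1,16)
B→slot 1; D→slot 2; A skipped; E skipped; C skipped; F skipped.
Profit = 57 + 46 = 103

103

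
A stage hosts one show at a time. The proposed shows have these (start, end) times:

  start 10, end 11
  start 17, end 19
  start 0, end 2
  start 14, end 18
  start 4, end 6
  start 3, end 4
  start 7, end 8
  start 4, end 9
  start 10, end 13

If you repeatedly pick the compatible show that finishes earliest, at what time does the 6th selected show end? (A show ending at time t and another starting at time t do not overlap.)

Sorted by end: (0,2)  (3,4)  (4,6)  (7,8)  (4,9)  (10,11)  (10,13)  (14,18)  (17,19)
take (0,2); take (3,4); take (4,6); take (7,8); take (10,11); take (14,18).
Selected: (0,2) (3,4) (4,6) (7,8) (10,11) (14,18)

18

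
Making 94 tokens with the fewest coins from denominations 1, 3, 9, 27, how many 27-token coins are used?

Greedy: take as many of the largest coin as possible, then repeat with the remainder.
94 = 3×27 + 1×9 + 1×3 + 1×1
Count of 27: 3

3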